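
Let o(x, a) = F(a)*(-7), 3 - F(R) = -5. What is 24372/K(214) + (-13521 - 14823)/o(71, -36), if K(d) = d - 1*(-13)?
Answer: 974865/1589 ≈ 613.51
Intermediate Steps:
F(R) = 8 (F(R) = 3 - 1*(-5) = 3 + 5 = 8)
o(x, a) = -56 (o(x, a) = 8*(-7) = -56)
K(d) = 13 + d (K(d) = d + 13 = 13 + d)
24372/K(214) + (-13521 - 14823)/o(71, -36) = 24372/(13 + 214) + (-13521 - 14823)/(-56) = 24372/227 - 28344*(-1/56) = 24372*(1/227) + 3543/7 = 24372/227 + 3543/7 = 974865/1589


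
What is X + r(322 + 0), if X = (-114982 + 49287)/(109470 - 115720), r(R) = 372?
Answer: 478139/1250 ≈ 382.51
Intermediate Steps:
X = 13139/1250 (X = -65695/(-6250) = -65695*(-1/6250) = 13139/1250 ≈ 10.511)
X + r(322 + 0) = 13139/1250 + 372 = 478139/1250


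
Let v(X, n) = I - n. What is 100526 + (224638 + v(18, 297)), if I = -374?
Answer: 324493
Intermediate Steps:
v(X, n) = -374 - n
100526 + (224638 + v(18, 297)) = 100526 + (224638 + (-374 - 1*297)) = 100526 + (224638 + (-374 - 297)) = 100526 + (224638 - 671) = 100526 + 223967 = 324493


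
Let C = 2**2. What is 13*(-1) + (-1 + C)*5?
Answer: 2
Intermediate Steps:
C = 4
13*(-1) + (-1 + C)*5 = 13*(-1) + (-1 + 4)*5 = -13 + 3*5 = -13 + 15 = 2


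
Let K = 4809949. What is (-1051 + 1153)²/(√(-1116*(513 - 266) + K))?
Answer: 10404*√4534297/4534297 ≈ 4.8859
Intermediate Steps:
(-1051 + 1153)²/(√(-1116*(513 - 266) + K)) = (-1051 + 1153)²/(√(-1116*(513 - 266) + 4809949)) = 102²/(√(-1116*247 + 4809949)) = 10404/(√(-275652 + 4809949)) = 10404/(√4534297) = 10404*(√4534297/4534297) = 10404*√4534297/4534297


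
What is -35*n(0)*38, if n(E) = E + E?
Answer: 0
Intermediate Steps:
n(E) = 2*E
-35*n(0)*38 = -70*0*38 = -35*0*38 = 0*38 = 0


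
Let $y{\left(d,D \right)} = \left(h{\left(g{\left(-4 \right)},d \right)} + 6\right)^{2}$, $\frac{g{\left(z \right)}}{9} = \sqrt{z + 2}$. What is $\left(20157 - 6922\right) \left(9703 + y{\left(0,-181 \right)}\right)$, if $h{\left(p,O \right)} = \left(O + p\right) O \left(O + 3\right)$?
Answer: $128895665$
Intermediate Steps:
$g{\left(z \right)} = 9 \sqrt{2 + z}$ ($g{\left(z \right)} = 9 \sqrt{z + 2} = 9 \sqrt{2 + z}$)
$h{\left(p,O \right)} = O \left(3 + O\right) \left(O + p\right)$ ($h{\left(p,O \right)} = O \left(O + p\right) \left(3 + O\right) = O \left(3 + O\right) \left(O + p\right)$)
$y{\left(d,D \right)} = \left(6 + d \left(d^{2} + 3 d + 27 i \sqrt{2} + 9 i d \sqrt{2}\right)\right)^{2}$ ($y{\left(d,D \right)} = \left(d \left(d^{2} + 3 d + 3 \cdot 9 \sqrt{2 - 4} + d 9 \sqrt{2 - 4}\right) + 6\right)^{2} = \left(d \left(d^{2} + 3 d + 3 \cdot 9 \sqrt{-2} + d 9 \sqrt{-2}\right) + 6\right)^{2} = \left(d \left(d^{2} + 3 d + 3 \cdot 9 i \sqrt{2} + d 9 i \sqrt{2}\right) + 6\right)^{2} = \left(d \left(d^{2} + 3 d + 27 i \sqrt{2} + 9 i d \sqrt{2}\right) + 6\right)^{2} = \left(6 + d \left(d^{2} + 3 d + 27 i \sqrt{2} + 9 i d \sqrt{2}\right)\right)^{2}$)
$\left(20157 - 6922\right) \left(9703 + y{\left(0,-181 \right)}\right) = \left(20157 - 6922\right) \left(9703 + \left(6 + 0 \left(0^{2} + 3 \cdot 0 + 27 i \sqrt{2} + 9 i 0 \sqrt{2}\right)\right)^{2}\right) = 13235 \left(9703 + \left(6 + 0 \left(0 + 0 + 27 i \sqrt{2} + 0\right)\right)^{2}\right) = 13235 \left(9703 + \left(6 + 0 \cdot 27 i \sqrt{2}\right)^{2}\right) = 13235 \left(9703 + \left(6 + 0\right)^{2}\right) = 13235 \left(9703 + 6^{2}\right) = 13235 \left(9703 + 36\right) = 13235 \cdot 9739 = 128895665$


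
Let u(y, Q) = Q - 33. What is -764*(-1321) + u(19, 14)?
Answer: 1009225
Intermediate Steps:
u(y, Q) = -33 + Q
-764*(-1321) + u(19, 14) = -764*(-1321) + (-33 + 14) = 1009244 - 19 = 1009225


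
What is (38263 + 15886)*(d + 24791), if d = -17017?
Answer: 420954326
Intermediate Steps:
(38263 + 15886)*(d + 24791) = (38263 + 15886)*(-17017 + 24791) = 54149*7774 = 420954326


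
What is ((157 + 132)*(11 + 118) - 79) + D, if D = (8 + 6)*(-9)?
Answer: 37076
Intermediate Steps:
D = -126 (D = 14*(-9) = -126)
((157 + 132)*(11 + 118) - 79) + D = ((157 + 132)*(11 + 118) - 79) - 126 = (289*129 - 79) - 126 = (37281 - 79) - 126 = 37202 - 126 = 37076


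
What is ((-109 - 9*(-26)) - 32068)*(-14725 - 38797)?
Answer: 1709653246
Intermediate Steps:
((-109 - 9*(-26)) - 32068)*(-14725 - 38797) = ((-109 + 234) - 32068)*(-53522) = (125 - 32068)*(-53522) = -31943*(-53522) = 1709653246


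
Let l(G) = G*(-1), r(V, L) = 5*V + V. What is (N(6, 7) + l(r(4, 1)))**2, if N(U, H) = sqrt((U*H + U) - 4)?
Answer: 620 - 96*sqrt(11) ≈ 301.60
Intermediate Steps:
r(V, L) = 6*V
l(G) = -G
N(U, H) = sqrt(-4 + U + H*U) (N(U, H) = sqrt((H*U + U) - 4) = sqrt((U + H*U) - 4) = sqrt(-4 + U + H*U))
(N(6, 7) + l(r(4, 1)))**2 = (sqrt(-4 + 6 + 7*6) - 6*4)**2 = (sqrt(-4 + 6 + 42) - 1*24)**2 = (sqrt(44) - 24)**2 = (2*sqrt(11) - 24)**2 = (-24 + 2*sqrt(11))**2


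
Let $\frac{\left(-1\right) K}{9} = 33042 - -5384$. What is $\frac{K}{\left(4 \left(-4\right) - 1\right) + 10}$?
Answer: $\frac{345834}{7} \approx 49405.0$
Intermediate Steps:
$K = -345834$ ($K = - 9 \left(33042 - -5384\right) = - 9 \left(33042 + 5384\right) = \left(-9\right) 38426 = -345834$)
$\frac{K}{\left(4 \left(-4\right) - 1\right) + 10} = \frac{1}{\left(4 \left(-4\right) - 1\right) + 10} \left(-345834\right) = \frac{1}{\left(-16 - 1\right) + 10} \left(-345834\right) = \frac{1}{-17 + 10} \left(-345834\right) = \frac{1}{-7} \left(-345834\right) = \left(- \frac{1}{7}\right) \left(-345834\right) = \frac{345834}{7}$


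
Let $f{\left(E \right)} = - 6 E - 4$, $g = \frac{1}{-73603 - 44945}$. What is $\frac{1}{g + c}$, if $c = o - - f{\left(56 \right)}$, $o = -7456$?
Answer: $- \frac{118548}{924200209} \approx -0.00012827$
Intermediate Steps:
$g = - \frac{1}{118548}$ ($g = \frac{1}{-118548} = - \frac{1}{118548} \approx -8.4354 \cdot 10^{-6}$)
$f{\left(E \right)} = -4 - 6 E$
$c = -7796$ ($c = -7456 - - (-4 - 336) = -7456 - \left(-1\right) \left(-340\right) = -7456 - 340 = -7796$)
$\frac{1}{g + c} = \frac{1}{- \frac{1}{118548} - 7796} = \frac{1}{- \frac{924200209}{118548}} = - \frac{118548}{924200209}$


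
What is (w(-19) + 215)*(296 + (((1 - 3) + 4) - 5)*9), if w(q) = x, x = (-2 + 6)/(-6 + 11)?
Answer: 290251/5 ≈ 58050.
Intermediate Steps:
x = 4/5 ≈ 0.80000
w(q) = 4/5
(w(-19) + 215)*(296 + (((1 - 3) + 4) - 5)*9) = (4/5 + 215)*(296 + (((1 - 3) + 4) - 5)*9) = 1079*(296 + ((-2 + 4) - 5)*9)/5 = 1079*(296 + (2 - 5)*9)/5 = 1079*(296 - 3*9)/5 = 1079*(296 - 27)/5 = (1079/5)*269 = 290251/5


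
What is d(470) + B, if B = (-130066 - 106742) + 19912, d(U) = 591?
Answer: -216305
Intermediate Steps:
B = -216896 (B = -236808 + 19912 = -216896)
d(470) + B = 591 - 216896 = -216305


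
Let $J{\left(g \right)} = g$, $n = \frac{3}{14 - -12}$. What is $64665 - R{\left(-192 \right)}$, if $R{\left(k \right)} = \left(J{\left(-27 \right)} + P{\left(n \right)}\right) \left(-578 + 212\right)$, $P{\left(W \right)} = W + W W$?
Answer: $\frac{18532575}{338} \approx 54830.0$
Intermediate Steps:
$n = \frac{3}{26}$ ($n = \frac{3}{14 + 12} = \frac{3}{26} \approx 0.11538$)
$P{\left(W \right)} = W + W^{2}$
$R{\left(k \right)} = \frac{3324195}{338}$ ($R{\left(k \right)} = \left(-27 + \frac{3 \left(1 + \frac{3}{26}\right)}{26}\right) \left(-578 + 212\right) = \left(-27 + \frac{3}{26} \cdot \frac{29}{26}\right) \left(-366\right) = \left(-27 + \frac{87}{676}\right) \left(-366\right) = \left(- \frac{18165}{676}\right) \left(-366\right) = \frac{3324195}{338}$)
$64665 - R{\left(-192 \right)} = 64665 - \frac{3324195}{338} = \frac{18532575}{338}$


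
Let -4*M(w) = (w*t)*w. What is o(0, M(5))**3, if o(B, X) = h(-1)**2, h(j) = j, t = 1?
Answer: 1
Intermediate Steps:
M(w) = -w**2/4 (M(w) = -w*1*w/4 = -w*w/4 = -w**2/4)
o(B, X) = 1 (o(B, X) = (-1)**2 = 1)
o(0, M(5))**3 = 1**3 = 1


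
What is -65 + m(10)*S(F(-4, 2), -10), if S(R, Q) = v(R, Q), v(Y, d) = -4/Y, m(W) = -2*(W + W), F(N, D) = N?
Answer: -105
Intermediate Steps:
m(W) = -4*W
S(R, Q) = -4/R
-65 + m(10)*S(F(-4, 2), -10) = -65 + (-4*10)*(-4/(-4)) = -65 - (-160)*(-1)/4 = -65 - 40*1 = -65 - 40 = -105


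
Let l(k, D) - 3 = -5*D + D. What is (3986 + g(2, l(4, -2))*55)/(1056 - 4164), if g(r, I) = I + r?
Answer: -1567/1036 ≈ -1.5125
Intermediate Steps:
l(k, D) = 3 - 4*D (l(k, D) = 3 + (-5*D + D) = 3 - 4*D)
(3986 + g(2, l(4, -2))*55)/(1056 - 4164) = (3986 + ((3 - 4*(-2)) + 2)*55)/(1056 - 4164) = (3986 + ((3 + 8) + 2)*55)/(-3108) = (3986 + (11 + 2)*55)*(-1/3108) = (3986 + 13*55)*(-1/3108) = (3986 + 715)*(-1/3108) = 4701*(-1/3108) = -1567/1036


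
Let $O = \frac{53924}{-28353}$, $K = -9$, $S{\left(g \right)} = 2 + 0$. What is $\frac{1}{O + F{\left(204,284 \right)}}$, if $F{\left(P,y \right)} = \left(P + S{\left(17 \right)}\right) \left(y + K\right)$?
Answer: $\frac{2181}{123549502} \approx 1.7653 \cdot 10^{-5}$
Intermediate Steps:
$S{\left(g \right)} = 2$
$O = - \frac{4148}{2181}$ ($O = 53924 \left(- \frac{1}{28353}\right) = - \frac{4148}{2181} \approx -1.9019$)
$F{\left(P,y \right)} = \left(-9 + y\right) \left(2 + P\right)$ ($F{\left(P,y \right)} = \left(P + 2\right) \left(y - 9\right) = \left(2 + P\right) \left(-9 + y\right) = \left(-9 + y\right) \left(2 + P\right)$)
$\frac{1}{O + F{\left(204,284 \right)}} = \frac{1}{- \frac{4148}{2181} + \left(-18 - 1836 + 2 \cdot 284 + 204 \cdot 284\right)} = \frac{1}{- \frac{4148}{2181} + \left(-18 - 1836 + 568 + 57936\right)} = \frac{1}{- \frac{4148}{2181} + 56650} = \frac{1}{\frac{123549502}{2181}} = \frac{2181}{123549502}$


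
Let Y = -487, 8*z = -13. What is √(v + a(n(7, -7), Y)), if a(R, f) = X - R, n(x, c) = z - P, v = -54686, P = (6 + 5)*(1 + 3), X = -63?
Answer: I*√875254/4 ≈ 233.89*I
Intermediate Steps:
z = -13/8 (z = (⅛)*(-13) = -13/8 ≈ -1.6250)
P = 44 (P = 11*4 = 44)
n(x, c) = -365/8 (n(x, c) = -13/8 - 1*44 = -13/8 - 44 = -365/8)
a(R, f) = -63 - R
√(v + a(n(7, -7), Y)) = √(-54686 + (-63 - 1*(-365/8))) = √(-54686 + (-63 + 365/8)) = √(-54686 - 139/8) = √(-437627/8) = I*√875254/4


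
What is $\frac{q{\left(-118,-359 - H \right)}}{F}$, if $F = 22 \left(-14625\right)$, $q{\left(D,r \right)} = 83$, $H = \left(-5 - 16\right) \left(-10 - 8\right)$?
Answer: $- \frac{83}{321750} \approx -0.00025796$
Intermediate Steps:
$H = 378$ ($H = \left(-5 - 16\right) \left(-18\right) = \left(-21\right) \left(-18\right) = 378$)
$F = -321750$
$\frac{q{\left(-118,-359 - H \right)}}{F} = \frac{83}{-321750} = 83 \left(- \frac{1}{321750}\right) = - \frac{83}{321750}$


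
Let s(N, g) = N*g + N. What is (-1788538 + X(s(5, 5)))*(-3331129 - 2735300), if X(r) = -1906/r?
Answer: 54252121056289/5 ≈ 1.0850e+13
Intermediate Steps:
s(N, g) = N + N*g
(-1788538 + X(s(5, 5)))*(-3331129 - 2735300) = (-1788538 - 1906*1/(5*(1 + 5)))*(-3331129 - 2735300) = (-1788538 - 1906/(5*6))*(-6066429) = (-1788538 - 1906/30)*(-6066429) = (-1788538 - 1906*1/30)*(-6066429) = (-1788538 - 953/15)*(-6066429) = -26829023/15*(-6066429) = 54252121056289/5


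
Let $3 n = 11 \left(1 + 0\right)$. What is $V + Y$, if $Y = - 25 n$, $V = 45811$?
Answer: $\frac{137158}{3} \approx 45719.0$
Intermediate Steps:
$n = \frac{11}{3}$ ($n = \frac{11 \left(1 + 0\right)}{3} = \frac{11 \cdot 1}{3} = \frac{1}{3} \cdot 11 = \frac{11}{3} \approx 3.6667$)
$Y = - \frac{275}{3}$ ($Y = \left(-25\right) \frac{11}{3} = - \frac{275}{3} \approx -91.667$)
$V + Y = 45811 - \frac{275}{3} = \frac{137158}{3}$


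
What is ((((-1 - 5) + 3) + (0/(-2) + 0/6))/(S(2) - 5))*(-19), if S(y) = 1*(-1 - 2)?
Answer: -57/8 ≈ -7.1250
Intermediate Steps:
S(y) = -3 (S(y) = 1*(-3) = -3)
((((-1 - 5) + 3) + (0/(-2) + 0/6))/(S(2) - 5))*(-19) = ((((-1 - 5) + 3) + (0/(-2) + 0/6))/(-3 - 5))*(-19) = (((-6 + 3) + (0*(-1/2) + 0*(1/6)))/(-8))*(-19) = ((-3 + (0 + 0))*(-1/8))*(-19) = ((-3 + 0)*(-1/8))*(-19) = -3*(-1/8)*(-19) = (3/8)*(-19) = -57/8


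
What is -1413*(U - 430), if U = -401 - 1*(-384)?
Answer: 631611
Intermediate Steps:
U = -17 (U = -401 + 384 = -17)
-1413*(U - 430) = -1413*(-17 - 430) = -1413*(-447) = 631611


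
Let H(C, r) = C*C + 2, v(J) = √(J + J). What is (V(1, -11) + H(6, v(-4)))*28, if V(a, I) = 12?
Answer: 1400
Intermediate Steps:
v(J) = √2*√J (v(J) = √(2*J) = √2*√J)
H(C, r) = 2 + C² (H(C, r) = C² + 2 = 2 + C²)
(V(1, -11) + H(6, v(-4)))*28 = (12 + (2 + 6²))*28 = (12 + (2 + 36))*28 = (12 + 38)*28 = 50*28 = 1400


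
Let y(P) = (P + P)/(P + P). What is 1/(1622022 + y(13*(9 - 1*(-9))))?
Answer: 1/1622023 ≈ 6.1651e-7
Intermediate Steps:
y(P) = 1 (y(P) = (2*P)/((2*P)) = (2*P)*(1/(2*P)) = 1)
1/(1622022 + y(13*(9 - 1*(-9)))) = 1/(1622022 + 1) = 1/1622023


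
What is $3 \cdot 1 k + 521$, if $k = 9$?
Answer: $548$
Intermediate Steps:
$3 \cdot 1 k + 521 = 3 \cdot 1 \cdot 9 + 521 = 3 \cdot 9 + 521 = 27 + 521 = 548$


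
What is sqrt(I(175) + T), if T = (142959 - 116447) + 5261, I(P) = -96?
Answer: sqrt(31677) ≈ 177.98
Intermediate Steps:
T = 31773 (T = 26512 + 5261 = 31773)
sqrt(I(175) + T) = sqrt(-96 + 31773) = sqrt(31677)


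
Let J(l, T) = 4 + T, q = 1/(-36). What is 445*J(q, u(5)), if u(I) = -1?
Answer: 1335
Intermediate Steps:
q = -1/36 ≈ -0.027778
445*J(q, u(5)) = 445*(4 - 1) = 445*3 = 1335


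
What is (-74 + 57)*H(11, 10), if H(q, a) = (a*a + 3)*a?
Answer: -17510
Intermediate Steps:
H(q, a) = a*(3 + a²) (H(q, a) = (a² + 3)*a = (3 + a²)*a = a*(3 + a²))
(-74 + 57)*H(11, 10) = (-74 + 57)*(10*(3 + 10²)) = -170*(3 + 100) = -170*103 = -17*1030 = -17510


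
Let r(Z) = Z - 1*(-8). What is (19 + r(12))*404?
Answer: 15756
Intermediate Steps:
r(Z) = 8 + Z (r(Z) = Z + 8 = 8 + Z)
(19 + r(12))*404 = (19 + (8 + 12))*404 = (19 + 20)*404 = 39*404 = 15756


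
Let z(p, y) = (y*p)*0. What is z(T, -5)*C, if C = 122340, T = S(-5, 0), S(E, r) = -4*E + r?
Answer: 0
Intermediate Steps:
S(E, r) = r - 4*E
T = 20 (T = 0 - 4*(-5) = 0 + 20 = 20)
z(p, y) = 0 (z(p, y) = (p*y)*0 = 0)
z(T, -5)*C = 0*122340 = 0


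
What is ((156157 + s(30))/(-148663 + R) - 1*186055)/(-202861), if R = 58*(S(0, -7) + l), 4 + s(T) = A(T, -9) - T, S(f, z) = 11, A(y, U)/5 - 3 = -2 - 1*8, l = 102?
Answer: 26440246083/28828373849 ≈ 0.91716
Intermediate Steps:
A(y, U) = -35 (A(y, U) = 15 + 5*(-2 - 1*8) = 15 + 5*(-2 - 8) = 15 + 5*(-10) = 15 - 50 = -35)
s(T) = -39 - T (s(T) = -4 + (-35 - T) = -39 - T)
R = 6554 (R = 58*(11 + 102) = 58*113 = 6554)
((156157 + s(30))/(-148663 + R) - 1*186055)/(-202861) = ((156157 + (-39 - 1*30))/(-148663 + 6554) - 1*186055)/(-202861) = ((156157 + (-39 - 30))/(-142109) - 186055)*(-1/202861) = ((156157 - 69)*(-1/142109) - 186055)*(-1/202861) = (156088*(-1/142109) - 186055)*(-1/202861) = (-156088/142109 - 186055)*(-1/202861) = -26440246083/142109*(-1/202861) = 26440246083/28828373849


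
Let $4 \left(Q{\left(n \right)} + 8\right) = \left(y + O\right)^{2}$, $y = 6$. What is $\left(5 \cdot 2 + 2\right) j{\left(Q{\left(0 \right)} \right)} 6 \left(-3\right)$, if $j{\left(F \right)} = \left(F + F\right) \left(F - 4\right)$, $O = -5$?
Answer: $-39339$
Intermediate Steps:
$Q{\left(n \right)} = - \frac{31}{4}$ ($Q{\left(n \right)} = -8 + \frac{\left(6 - 5\right)^{2}}{4} = -8 + \frac{1^{2}}{4} = -8 + \frac{1}{4} \cdot 1 = -8 + \frac{1}{4} = - \frac{31}{4}$)
$j{\left(F \right)} = 2 F \left(-4 + F\right)$
$\left(5 \cdot 2 + 2\right) j{\left(Q{\left(0 \right)} \right)} 6 \left(-3\right) = \left(5 \cdot 2 + 2\right) 2 \left(- \frac{31}{4}\right) \left(-4 - \frac{31}{4}\right) 6 \left(-3\right) = \left(10 + 2\right) 2 \left(- \frac{31}{4}\right) \left(- \frac{47}{4}\right) \left(-18\right) = 12 \cdot \frac{1457}{8} \left(-18\right) = \frac{4371}{2} \left(-18\right) = -39339$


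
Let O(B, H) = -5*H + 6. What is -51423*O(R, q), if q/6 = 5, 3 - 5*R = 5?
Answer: 7404912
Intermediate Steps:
R = -⅖ (R = ⅗ - ⅕*5 = ⅗ - 1 = -⅖ ≈ -0.40000)
q = 30 (q = 6*5 = 30)
O(B, H) = 6 - 5*H
-51423*O(R, q) = -51423*(6 - 5*30) = -51423*(6 - 150) = -51423*(-144) = 7404912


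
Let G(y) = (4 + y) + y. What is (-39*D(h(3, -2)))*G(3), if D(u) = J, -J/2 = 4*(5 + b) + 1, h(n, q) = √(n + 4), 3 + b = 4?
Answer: 19500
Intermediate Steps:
b = 1 (b = -3 + 4 = 1)
G(y) = 4 + 2*y
h(n, q) = √(4 + n)
J = -50 (J = -2*(4*(5 + 1) + 1) = -2*(4*6 + 1) = -2*(24 + 1) = -2*25 = -50)
D(u) = -50
(-39*D(h(3, -2)))*G(3) = (-39*(-50))*(4 + 2*3) = 1950*(4 + 6) = 1950*10 = 19500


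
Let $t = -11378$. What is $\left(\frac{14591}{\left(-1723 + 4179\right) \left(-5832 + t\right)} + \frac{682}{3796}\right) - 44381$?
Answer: $- \frac{1780208105469219}{40112104240} \approx -44381.0$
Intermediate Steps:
$\left(\frac{14591}{\left(-1723 + 4179\right) \left(-5832 + t\right)} + \frac{682}{3796}\right) - 44381 = \left(\frac{14591}{\left(-1723 + 4179\right) \left(-5832 - 11378\right)} + \frac{682}{3796}\right) - 44381 = \left(\frac{14591}{2456 \left(-17210\right)} + 682 \cdot \frac{1}{3796}\right) - 44381 = \left(\frac{14591}{-42267760} + \frac{341}{1898}\right) - 44381 = \left(14591 \left(- \frac{1}{42267760}\right) + \frac{341}{1898}\right) - 44381 = \left(- \frac{14591}{42267760} + \frac{341}{1898}\right) - 44381 = \frac{7192806221}{40112104240} - 44381 = - \frac{1780208105469219}{40112104240}$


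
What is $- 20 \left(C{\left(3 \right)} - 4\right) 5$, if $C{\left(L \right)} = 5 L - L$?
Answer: $-800$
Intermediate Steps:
$C{\left(L \right)} = 4 L$
$- 20 \left(C{\left(3 \right)} - 4\right) 5 = - 20 \left(4 \cdot 3 - 4\right) 5 = - 20 \left(12 - 4\right) 5 = - 20 \cdot 8 \cdot 5 = \left(-20\right) 40 = -800$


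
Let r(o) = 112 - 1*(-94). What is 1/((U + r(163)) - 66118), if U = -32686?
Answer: -1/98598 ≈ -1.0142e-5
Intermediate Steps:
r(o) = 206 (r(o) = 112 + 94 = 206)
1/((U + r(163)) - 66118) = 1/((-32686 + 206) - 66118) = 1/(-32480 - 66118) = 1/(-98598) = -1/98598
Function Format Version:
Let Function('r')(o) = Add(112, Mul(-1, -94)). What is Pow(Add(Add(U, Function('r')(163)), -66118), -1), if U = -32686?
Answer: Rational(-1, 98598) ≈ -1.0142e-5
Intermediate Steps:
Function('r')(o) = 206 (Function('r')(o) = Add(112, 94) = 206)
Pow(Add(Add(U, Function('r')(163)), -66118), -1) = Pow(Add(Add(-32686, 206), -66118), -1) = Pow(Add(-32480, -66118), -1) = Pow(-98598, -1) = Rational(-1, 98598)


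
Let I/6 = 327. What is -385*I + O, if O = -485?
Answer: -755855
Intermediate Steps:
I = 1962 (I = 6*327 = 1962)
-385*I + O = -385*1962 - 485 = -755370 - 485 = -755855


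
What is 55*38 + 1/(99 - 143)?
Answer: 91959/44 ≈ 2090.0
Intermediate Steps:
55*38 + 1/(99 - 143) = 2090 + 1/(-44) = 2090 - 1/44 = 91959/44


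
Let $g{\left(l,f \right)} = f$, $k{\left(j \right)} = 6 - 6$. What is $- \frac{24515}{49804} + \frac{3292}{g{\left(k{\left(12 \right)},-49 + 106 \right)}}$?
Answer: $\frac{162557413}{2838828} \approx 57.262$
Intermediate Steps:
$k{\left(j \right)} = 0$
$- \frac{24515}{49804} + \frac{3292}{g{\left(k{\left(12 \right)},-49 + 106 \right)}} = - \frac{24515}{49804} + \frac{3292}{-49 + 106} = \left(-24515\right) \frac{1}{49804} + \frac{3292}{57} = - \frac{24515}{49804} + 3292 \cdot \frac{1}{57} = - \frac{24515}{49804} + \frac{3292}{57} = \frac{162557413}{2838828}$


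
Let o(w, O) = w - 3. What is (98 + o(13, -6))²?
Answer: 11664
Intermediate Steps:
o(w, O) = -3 + w
(98 + o(13, -6))² = (98 + (-3 + 13))² = (98 + 10)² = 108² = 11664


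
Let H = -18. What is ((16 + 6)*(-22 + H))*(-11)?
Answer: 9680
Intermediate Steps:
((16 + 6)*(-22 + H))*(-11) = ((16 + 6)*(-22 - 18))*(-11) = (22*(-40))*(-11) = -880*(-11) = 9680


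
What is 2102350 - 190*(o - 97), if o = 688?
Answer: 1990060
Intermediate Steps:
2102350 - 190*(o - 97) = 2102350 - 190*(688 - 97) = 2102350 - 190*591 = 2102350 - 112290 = 1990060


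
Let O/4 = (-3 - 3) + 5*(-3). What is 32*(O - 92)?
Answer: -5632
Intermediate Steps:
O = -84 (O = 4*((-3 - 3) + 5*(-3)) = 4*(-6 - 15) = 4*(-21) = -84)
32*(O - 92) = 32*(-84 - 92) = 32*(-176) = -5632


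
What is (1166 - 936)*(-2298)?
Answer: -528540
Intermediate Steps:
(1166 - 936)*(-2298) = 230*(-2298) = -528540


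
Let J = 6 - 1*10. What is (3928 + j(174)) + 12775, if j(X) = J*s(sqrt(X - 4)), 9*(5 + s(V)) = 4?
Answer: 150491/9 ≈ 16721.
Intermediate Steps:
s(V) = -41/9 (s(V) = -5 + (1/9)*4 = -5 + 4/9 = -41/9)
J = -4 (J = 6 - 10 = -4)
j(X) = 164/9 (j(X) = -4*(-41/9) = 164/9)
(3928 + j(174)) + 12775 = (3928 + 164/9) + 12775 = 35516/9 + 12775 = 150491/9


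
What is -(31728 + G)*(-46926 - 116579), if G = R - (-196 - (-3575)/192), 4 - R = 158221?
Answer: -3965295627655/192 ≈ -2.0653e+10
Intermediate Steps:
R = -158217 (R = 4 - 1*158221 = 4 - 158221 = -158217)
G = -30343607/192 (G = -158217 - (-196 - (-3575)/192) = -158217 - (-196 - 55*(-65/192)) = -158217 - (-196 + 3575/192) = -158217 - 1*(-34057/192) = -158217 + 34057/192 = -30343607/192 ≈ -1.5804e+5)
-(31728 + G)*(-46926 - 116579) = -(31728 - 30343607/192)*(-46926 - 116579) = -(-24251831)*(-163505)/192 = -1*3965295627655/192 = -3965295627655/192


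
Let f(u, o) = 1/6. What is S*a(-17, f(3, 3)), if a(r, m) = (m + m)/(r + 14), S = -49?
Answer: 49/9 ≈ 5.4444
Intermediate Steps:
f(u, o) = ⅙
a(r, m) = 2*m/(14 + r) (a(r, m) = (2*m)/(14 + r) = 2*m/(14 + r))
S*a(-17, f(3, 3)) = -98/(6*(14 - 17)) = -98/(6*(-3)) = -98*(-1)/(6*3) = -49*(-⅑) = 49/9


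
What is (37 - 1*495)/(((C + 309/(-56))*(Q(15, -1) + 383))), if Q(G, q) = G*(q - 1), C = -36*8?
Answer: 25648/5802261 ≈ 0.0044203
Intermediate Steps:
C = -288
Q(G, q) = G*(-1 + q)
(37 - 1*495)/(((C + 309/(-56))*(Q(15, -1) + 383))) = (37 - 1*495)/(((-288 + 309/(-56))*(15*(-1 - 1) + 383))) = (37 - 495)/(((-288 + 309*(-1/56))*(15*(-2) + 383))) = -458*1/((-288 - 309/56)*(-30 + 383)) = -458/((-16437/56*353)) = -458/(-5802261/56) = -458*(-56/5802261) = 25648/5802261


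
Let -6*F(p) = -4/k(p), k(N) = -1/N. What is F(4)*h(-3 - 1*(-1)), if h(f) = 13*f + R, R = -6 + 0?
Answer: 256/3 ≈ 85.333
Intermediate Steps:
R = -6
F(p) = -2*p/3 (F(p) = -(-2)/(3*((-1/p))) = -(-2)*(-p)/3 = -2*p/3)
h(f) = -6 + 13*f (h(f) = 13*f - 6 = -6 + 13*f)
F(4)*h(-3 - 1*(-1)) = (-⅔*4)*(-6 + 13*(-3 - 1*(-1))) = -8*(-6 + 13*(-3 + 1))/3 = -8*(-6 + 13*(-2))/3 = -8*(-6 - 26)/3 = -8/3*(-32) = 256/3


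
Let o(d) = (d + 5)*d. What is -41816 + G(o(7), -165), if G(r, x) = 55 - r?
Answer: -41845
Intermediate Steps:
o(d) = d*(5 + d) (o(d) = (5 + d)*d = d*(5 + d))
-41816 + G(o(7), -165) = -41816 + (55 - 7*(5 + 7)) = -41816 + (55 - 7*12) = -41816 + (55 - 1*84) = -41816 + (55 - 84) = -41816 - 29 = -41845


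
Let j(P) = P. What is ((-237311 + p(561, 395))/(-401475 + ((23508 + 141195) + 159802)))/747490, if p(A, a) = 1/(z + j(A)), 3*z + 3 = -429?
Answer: 49479343/11995902655050 ≈ 4.1247e-6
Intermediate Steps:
z = -144 (z = -1 + (⅓)*(-429) = -1 - 143 = -144)
p(A, a) = 1/(-144 + A)
((-237311 + p(561, 395))/(-401475 + ((23508 + 141195) + 159802)))/747490 = ((-237311 + 1/(-144 + 561))/(-401475 + ((23508 + 141195) + 159802)))/747490 = ((-237311 + 1/417)/(-401475 + (164703 + 159802)))*(1/747490) = ((-237311 + 1/417)/(-401475 + 324505))*(1/747490) = -98958686/417/(-76970)*(1/747490) = -98958686/417*(-1/76970)*(1/747490) = (49479343/16048245)*(1/747490) = 49479343/11995902655050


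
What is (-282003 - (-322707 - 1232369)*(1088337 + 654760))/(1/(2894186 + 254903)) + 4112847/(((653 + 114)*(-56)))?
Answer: 366641359776693338769785/42952 ≈ 8.5361e+18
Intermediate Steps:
(-282003 - (-322707 - 1232369)*(1088337 + 654760))/(1/(2894186 + 254903)) + 4112847/(((653 + 114)*(-56))) = (-282003 - (-1555076)*1743097)/(1/3149089) + 4112847/((767*(-56))) = (-282003 - 1*(-2710648310372))/(1/3149089) + 4112847/(-42952) = (-282003 + 2710648310372)*3149089 + 4112847*(-1/42952) = 2710648028369*3149089 - 4112847/42952 = 8536071889008505841 - 4112847/42952 = 366641359776693338769785/42952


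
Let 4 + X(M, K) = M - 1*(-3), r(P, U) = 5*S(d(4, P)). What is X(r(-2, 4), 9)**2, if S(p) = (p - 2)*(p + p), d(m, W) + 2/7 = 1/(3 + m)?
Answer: 10201/2401 ≈ 4.2486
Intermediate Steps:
d(m, W) = -2/7 + 1/(3 + m)
S(p) = 2*p*(-2 + p) (S(p) = (-2 + p)*(2*p) = 2*p*(-2 + p))
r(P, U) = 150/49 (r(P, U) = 5*(2*((1 - 2*4)/(7*(3 + 4)))*(-2 + (1 - 2*4)/(7*(3 + 4)))) = 5*(2*((1/7)*(1 - 8)/7)*(-2 + (1/7)*(1 - 8)/7)) = 5*(2*((1/7)*(1/7)*(-7))*(-2 + (1/7)*(1/7)*(-7))) = 5*(2*(-1/7)*(-2 - 1/7)) = 5*(2*(-1/7)*(-15/7)) = 5*(30/49) = 150/49)
X(M, K) = -1 + M (X(M, K) = -4 + (M - 1*(-3)) = -4 + (M + 3) = -4 + (3 + M) = -1 + M)
X(r(-2, 4), 9)**2 = (-1 + 150/49)**2 = (101/49)**2 = 10201/2401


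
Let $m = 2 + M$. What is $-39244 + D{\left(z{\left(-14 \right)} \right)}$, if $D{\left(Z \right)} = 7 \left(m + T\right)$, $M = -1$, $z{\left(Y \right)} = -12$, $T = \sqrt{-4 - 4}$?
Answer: $-39237 + 14 i \sqrt{2} \approx -39237.0 + 19.799 i$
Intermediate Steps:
$T = 2 i \sqrt{2}$ ($T = \sqrt{-8} = 2 i \sqrt{2} \approx 2.8284 i$)
$m = 1$ ($m = 2 - 1 = 1$)
$D{\left(Z \right)} = 7 + 14 i \sqrt{2}$ ($D{\left(Z \right)} = 7 \left(1 + 2 i \sqrt{2}\right) = 7 + 14 i \sqrt{2}$)
$-39244 + D{\left(z{\left(-14 \right)} \right)} = -39244 + \left(7 + 14 i \sqrt{2}\right) = -39237 + 14 i \sqrt{2}$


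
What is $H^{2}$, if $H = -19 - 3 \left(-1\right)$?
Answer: $256$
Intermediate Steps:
$H = -16$ ($H = -19 - -3 = -19 + 3 = -16$)
$H^{2} = \left(-16\right)^{2} = 256$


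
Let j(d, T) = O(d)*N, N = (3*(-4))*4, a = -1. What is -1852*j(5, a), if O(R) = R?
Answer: 444480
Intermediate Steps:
N = -48 (N = -12*4 = -48)
j(d, T) = -48*d (j(d, T) = d*(-48) = -48*d)
-1852*j(5, a) = -(-88896)*5 = -1852*(-240) = 444480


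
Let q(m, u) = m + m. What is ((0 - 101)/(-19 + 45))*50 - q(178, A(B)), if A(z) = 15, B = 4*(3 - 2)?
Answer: -7153/13 ≈ -550.23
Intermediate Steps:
B = 4 (B = 4*1 = 4)
q(m, u) = 2*m
((0 - 101)/(-19 + 45))*50 - q(178, A(B)) = ((0 - 101)/(-19 + 45))*50 - 2*178 = -101/26*50 - 1*356 = -101*1/26*50 - 356 = -101/26*50 - 356 = -2525/13 - 356 = -7153/13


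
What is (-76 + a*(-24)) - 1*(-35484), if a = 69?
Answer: 33752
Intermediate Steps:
(-76 + a*(-24)) - 1*(-35484) = (-76 + 69*(-24)) - 1*(-35484) = (-76 - 1656) + 35484 = -1732 + 35484 = 33752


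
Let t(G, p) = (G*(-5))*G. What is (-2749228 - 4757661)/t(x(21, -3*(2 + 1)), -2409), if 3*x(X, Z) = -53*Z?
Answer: 7506889/126405 ≈ 59.388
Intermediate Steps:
x(X, Z) = -53*Z/3 (x(X, Z) = (-53*Z)/3 = -53*Z/3)
t(G, p) = -5*G**2 (t(G, p) = (-5*G)*G = -5*G**2)
(-2749228 - 4757661)/t(x(21, -3*(2 + 1)), -2409) = (-2749228 - 4757661)/((-5*2809*(2 + 1)**2)) = -7506889/((-5*(-(-53)*3)**2)) = -7506889/((-5*(-53/3*(-9))**2)) = -7506889/((-5*159**2)) = -7506889/((-5*25281)) = -7506889/(-126405) = -7506889*(-1/126405) = 7506889/126405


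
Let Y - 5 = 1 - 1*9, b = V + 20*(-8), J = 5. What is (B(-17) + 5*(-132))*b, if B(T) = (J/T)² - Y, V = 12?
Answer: 28097504/289 ≈ 97223.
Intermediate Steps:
b = -148 (b = 12 + 20*(-8) = 12 - 160 = -148)
Y = -3 (Y = 5 + (1 - 1*9) = 5 + (1 - 9) = 5 - 8 = -3)
B(T) = 3 + 25/T² (B(T) = (5/T)² - 1*(-3) = 25/T² + 3 = 3 + 25/T²)
(B(-17) + 5*(-132))*b = ((3 + 25/(-17)²) + 5*(-132))*(-148) = ((3 + 25*(1/289)) - 660)*(-148) = ((3 + 25/289) - 660)*(-148) = (892/289 - 660)*(-148) = -189848/289*(-148) = 28097504/289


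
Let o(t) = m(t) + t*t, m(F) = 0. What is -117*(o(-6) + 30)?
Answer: -7722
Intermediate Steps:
o(t) = t² (o(t) = 0 + t*t = 0 + t² = t²)
-117*(o(-6) + 30) = -117*((-6)² + 30) = -117*(36 + 30) = -117*66 = -7722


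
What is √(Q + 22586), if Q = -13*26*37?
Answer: 12*√70 ≈ 100.40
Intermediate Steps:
Q = -12506 (Q = -338*37 = -12506)
√(Q + 22586) = √(-12506 + 22586) = √10080 = 12*√70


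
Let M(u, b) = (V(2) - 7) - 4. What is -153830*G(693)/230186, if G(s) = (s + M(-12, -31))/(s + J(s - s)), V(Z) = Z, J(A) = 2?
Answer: -10521972/15997927 ≈ -0.65771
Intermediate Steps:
M(u, b) = -9 (M(u, b) = (2 - 7) - 4 = -5 - 4 = -9)
G(s) = (-9 + s)/(2 + s) (G(s) = (s - 9)/(s + 2) = (-9 + s)/(2 + s))
-153830*G(693)/230186 = -153830*(-9 + 693)/(230186*(2 + 693)) = -153830/(230186/((684/695))) = -153830/(230186/(((1/695)*684))) = -153830/(230186/(684/695)) = -153830/(230186*(695/684)) = -153830/79989635/342 = -153830*342/79989635 = -10521972/15997927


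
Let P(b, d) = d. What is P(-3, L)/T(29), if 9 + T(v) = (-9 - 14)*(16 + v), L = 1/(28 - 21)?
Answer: -1/7308 ≈ -0.00013684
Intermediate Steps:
L = ⅐ (L = 1/7 = ⅐ ≈ 0.14286)
T(v) = -377 - 23*v (T(v) = -9 + (-9 - 14)*(16 + v) = -9 - 23*(16 + v) = -9 + (-368 - 23*v) = -377 - 23*v)
P(-3, L)/T(29) = 1/(7*(-377 - 23*29)) = 1/(7*(-377 - 667)) = (⅐)/(-1044) = (⅐)*(-1/1044) = -1/7308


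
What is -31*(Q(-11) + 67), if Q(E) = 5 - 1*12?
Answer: -1860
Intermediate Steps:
Q(E) = -7 (Q(E) = 5 - 12 = -7)
-31*(Q(-11) + 67) = -31*(-7 + 67) = -31*60 = -1860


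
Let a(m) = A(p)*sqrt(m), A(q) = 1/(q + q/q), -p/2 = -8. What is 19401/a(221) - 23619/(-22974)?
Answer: 7873/7658 + 19401*sqrt(221)/13 ≈ 22187.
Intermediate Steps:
p = 16 (p = -2*(-8) = 16)
A(q) = 1/(1 + q) (A(q) = 1/(q + 1) = 1/(1 + q))
a(m) = sqrt(m)/17 (a(m) = sqrt(m)/(1 + 16) = sqrt(m)/17)
19401/a(221) - 23619/(-22974) = 19401/((sqrt(221)/17)) - 23619/(-22974) = 19401*(sqrt(221)/13) - 23619*(-1/22974) = 19401*sqrt(221)/13 + 7873/7658 = 7873/7658 + 19401*sqrt(221)/13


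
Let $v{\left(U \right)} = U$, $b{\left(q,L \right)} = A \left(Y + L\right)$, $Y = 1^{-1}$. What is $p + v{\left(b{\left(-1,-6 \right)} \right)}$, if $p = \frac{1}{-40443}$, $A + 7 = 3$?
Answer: $\frac{808859}{40443} \approx 20.0$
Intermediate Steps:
$A = -4$ ($A = -7 + 3 = -4$)
$Y = 1$
$b{\left(q,L \right)} = -4 - 4 L$ ($b{\left(q,L \right)} = - 4 \left(1 + L\right) = -4 - 4 L$)
$p = - \frac{1}{40443} \approx -2.4726 \cdot 10^{-5}$
$p + v{\left(b{\left(-1,-6 \right)} \right)} = - \frac{1}{40443} - -20 = - \frac{1}{40443} + \left(-4 + 24\right) = - \frac{1}{40443} + 20 = \frac{808859}{40443}$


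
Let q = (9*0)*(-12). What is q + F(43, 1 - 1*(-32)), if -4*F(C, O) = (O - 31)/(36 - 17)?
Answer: -1/38 ≈ -0.026316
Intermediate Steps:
q = 0 (q = 0*(-12) = 0)
F(C, O) = 31/76 - O/76 (F(C, O) = -(O - 31)/(4*(36 - 17)) = -(-31 + O)/(4*19) = -(-31/19 + O/19)/4 = 31/76 - O/76)
q + F(43, 1 - 1*(-32)) = 0 + (31/76 - (1 - 1*(-32))/76) = 0 + (31/76 - (1 + 32)/76) = 0 + (31/76 - 1/76*33) = 0 + (31/76 - 33/76) = 0 - 1/38 = -1/38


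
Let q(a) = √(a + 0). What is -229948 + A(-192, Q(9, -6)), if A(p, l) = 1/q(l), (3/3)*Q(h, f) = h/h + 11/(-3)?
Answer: -229948 - I*√6/4 ≈ -2.2995e+5 - 0.61237*I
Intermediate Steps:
q(a) = √a
Q(h, f) = -8/3 (Q(h, f) = h/h + 11/(-3) = 1 + 11*(-⅓) = 1 - 11/3 = -8/3)
A(p, l) = l^(-½) (A(p, l) = 1/(√l) = l^(-½))
-229948 + A(-192, Q(9, -6)) = -229948 + (-8/3)^(-½) = -229948 - I*√6/4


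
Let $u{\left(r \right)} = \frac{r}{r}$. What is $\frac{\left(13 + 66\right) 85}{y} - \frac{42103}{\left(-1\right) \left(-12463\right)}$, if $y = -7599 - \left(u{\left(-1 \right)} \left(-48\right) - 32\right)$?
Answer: $- \frac{3886034}{909799} \approx -4.2713$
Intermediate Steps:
$u{\left(r \right)} = 1$
$y = -7519$ ($y = -7599 - \left(1 \left(-48\right) - 32\right) = -7599 - \left(-48 - 32\right) = -7599 - -80 = -7599 + 80 = -7519$)
$\frac{\left(13 + 66\right) 85}{y} - \frac{42103}{\left(-1\right) \left(-12463\right)} = \frac{\left(13 + 66\right) 85}{-7519} - \frac{42103}{\left(-1\right) \left(-12463\right)} = 79 \cdot 85 \left(- \frac{1}{7519}\right) - \frac{42103}{12463} = 6715 \left(- \frac{1}{7519}\right) - \frac{42103}{12463} = - \frac{6715}{7519} - \frac{42103}{12463} = - \frac{3886034}{909799}$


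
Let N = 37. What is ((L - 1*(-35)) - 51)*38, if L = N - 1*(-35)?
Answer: 2128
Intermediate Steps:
L = 72 (L = 37 - 1*(-35) = 37 + 35 = 72)
((L - 1*(-35)) - 51)*38 = ((72 - 1*(-35)) - 51)*38 = ((72 + 35) - 51)*38 = (107 - 51)*38 = 56*38 = 2128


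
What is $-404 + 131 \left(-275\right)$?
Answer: $-36429$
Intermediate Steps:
$-404 + 131 \left(-275\right) = -404 - 36025 = -36429$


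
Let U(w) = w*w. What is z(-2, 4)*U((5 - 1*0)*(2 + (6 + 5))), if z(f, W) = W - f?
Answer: 25350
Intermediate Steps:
U(w) = w²
z(-2, 4)*U((5 - 1*0)*(2 + (6 + 5))) = (4 - 1*(-2))*((5 - 1*0)*(2 + (6 + 5)))² = (4 + 2)*((5 + 0)*(2 + 11))² = 6*(5*13)² = 6*65² = 6*4225 = 25350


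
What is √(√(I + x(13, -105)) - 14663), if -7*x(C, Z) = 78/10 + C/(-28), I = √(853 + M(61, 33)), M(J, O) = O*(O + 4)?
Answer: √(-71848700 + 70*√5*√(-1027 + 980*√2074))/70 ≈ 121.06*I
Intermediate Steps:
M(J, O) = O*(4 + O)
I = √2074 (I = √(853 + 33*(4 + 33)) = √(853 + 33*37) = √(853 + 1221) = √2074 ≈ 45.541)
x(C, Z) = -39/35 + C/196 (x(C, Z) = -(78/10 + C/(-28))/7 = -(78*(⅒) + C*(-1/28))/7 = -(39/5 - C/28)/7 = -39/35 + C/196)
√(√(I + x(13, -105)) - 14663) = √(√(√2074 + (-39/35 + (1/196)*13)) - 14663) = √(√(√2074 + (-39/35 + 13/196)) - 14663) = √(√(√2074 - 1027/980) - 14663) = √(√(-1027/980 + √2074) - 14663) = √(-14663 + √(-1027/980 + √2074))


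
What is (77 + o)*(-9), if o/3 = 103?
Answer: -3474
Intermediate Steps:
o = 309 (o = 3*103 = 309)
(77 + o)*(-9) = (77 + 309)*(-9) = 386*(-9) = -3474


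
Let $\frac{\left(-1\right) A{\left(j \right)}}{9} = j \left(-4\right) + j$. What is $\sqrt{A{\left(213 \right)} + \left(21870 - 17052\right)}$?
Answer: $\sqrt{10569} \approx 102.81$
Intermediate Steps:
$A{\left(j \right)} = 27 j$ ($A{\left(j \right)} = - 9 \left(j \left(-4\right) + j\right) = - 9 \left(- 4 j + j\right) = - 9 \left(- 3 j\right) = 27 j$)
$\sqrt{A{\left(213 \right)} + \left(21870 - 17052\right)} = \sqrt{27 \cdot 213 + \left(21870 - 17052\right)} = \sqrt{5751 + 4818} = \sqrt{10569}$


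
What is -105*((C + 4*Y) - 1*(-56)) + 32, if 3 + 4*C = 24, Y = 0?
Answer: -25597/4 ≈ -6399.3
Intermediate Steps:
C = 21/4 (C = -¾ + (¼)*24 = -¾ + 6 = 21/4 ≈ 5.2500)
-105*((C + 4*Y) - 1*(-56)) + 32 = -105*((21/4 + 4*0) - 1*(-56)) + 32 = -105*((21/4 + 0) + 56) + 32 = -105*(21/4 + 56) + 32 = -105*245/4 + 32 = -25725/4 + 32 = -25597/4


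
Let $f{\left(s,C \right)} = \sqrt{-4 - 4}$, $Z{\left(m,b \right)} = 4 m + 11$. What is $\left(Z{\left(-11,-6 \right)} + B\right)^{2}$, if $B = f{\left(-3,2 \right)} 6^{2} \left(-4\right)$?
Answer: $-164799 + 19008 i \sqrt{2} \approx -1.648 \cdot 10^{5} + 26881.0 i$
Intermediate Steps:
$Z{\left(m,b \right)} = 11 + 4 m$
$f{\left(s,C \right)} = 2 i \sqrt{2}$ ($f{\left(s,C \right)} = \sqrt{-8} = 2 i \sqrt{2}$)
$B = - 288 i \sqrt{2}$ ($B = 2 i \sqrt{2} \cdot 6^{2} \left(-4\right) = 2 i \sqrt{2} \cdot 36 \left(-4\right) = 72 i \sqrt{2} \left(-4\right) = - 288 i \sqrt{2} \approx - 407.29 i$)
$\left(Z{\left(-11,-6 \right)} + B\right)^{2} = \left(\left(11 + 4 \left(-11\right)\right) - 288 i \sqrt{2}\right)^{2} = \left(\left(11 - 44\right) - 288 i \sqrt{2}\right)^{2} = \left(-33 - 288 i \sqrt{2}\right)^{2}$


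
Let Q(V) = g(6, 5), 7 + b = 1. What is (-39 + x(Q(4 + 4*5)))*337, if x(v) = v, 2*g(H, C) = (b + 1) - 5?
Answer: -14828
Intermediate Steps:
b = -6 (b = -7 + 1 = -6)
g(H, C) = -5 (g(H, C) = ((-6 + 1) - 5)/2 = (-5 - 5)/2 = (½)*(-10) = -5)
Q(V) = -5
(-39 + x(Q(4 + 4*5)))*337 = (-39 - 5)*337 = -44*337 = -14828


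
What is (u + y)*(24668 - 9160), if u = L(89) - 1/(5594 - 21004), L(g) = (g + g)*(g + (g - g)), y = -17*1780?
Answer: -1722794412766/7705 ≈ -2.2359e+8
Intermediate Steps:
y = -30260
L(g) = 2*g**2 (L(g) = (2*g)*(g + 0) = (2*g)*g = 2*g**2)
u = 244125221/15410 (u = 2*89**2 - 1/(5594 - 21004) = 2*7921 - 1/(-15410) = 15842 - 1*(-1/15410) = 15842 + 1/15410 = 244125221/15410 ≈ 15842.)
(u + y)*(24668 - 9160) = (244125221/15410 - 30260)*(24668 - 9160) = -222181379/15410*15508 = -1722794412766/7705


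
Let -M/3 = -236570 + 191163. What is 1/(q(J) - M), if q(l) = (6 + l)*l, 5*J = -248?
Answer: -25/3351461 ≈ -7.4594e-6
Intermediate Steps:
M = 136221 (M = -3*(-236570 + 191163) = -3*(-45407) = 136221)
J = -248/5 (J = (⅕)*(-248) = -248/5 ≈ -49.600)
q(l) = l*(6 + l)
1/(q(J) - M) = 1/(-248*(6 - 248/5)/5 - 1*136221) = 1/(-248/5*(-218/5) - 136221) = 1/(54064/25 - 136221) = 1/(-3351461/25) = -25/3351461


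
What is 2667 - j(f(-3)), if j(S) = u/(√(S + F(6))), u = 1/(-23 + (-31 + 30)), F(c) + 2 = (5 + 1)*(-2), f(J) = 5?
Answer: 2667 - I/72 ≈ 2667.0 - 0.013889*I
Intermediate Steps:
F(c) = -14 (F(c) = -2 + (5 + 1)*(-2) = -2 + 6*(-2) = -2 - 12 = -14)
u = -1/24 (u = 1/(-23 - 1) = 1/(-24) = -1/24 ≈ -0.041667)
j(S) = -1/(24*√(-14 + S)) (j(S) = -1/(24*√(S - 14)) = -1/(24*√(-14 + S)))
2667 - j(f(-3)) = 2667 - (-1)/(24*√(-14 + 5)) = 2667 - (-1)/(24*√(-9)) = 2667 - (-1)*(-I/3)/24 = 2667 - I/72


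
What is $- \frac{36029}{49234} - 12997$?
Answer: $- \frac{639930327}{49234} \approx -12998.0$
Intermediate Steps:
$- \frac{36029}{49234} - 12997 = - \frac{639930327}{49234}$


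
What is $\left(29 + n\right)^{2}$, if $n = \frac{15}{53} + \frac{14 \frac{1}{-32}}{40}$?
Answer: $\frac{985868282281}{1150566400} \approx 856.85$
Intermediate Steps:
$n = \frac{9229}{33920}$ ($n = 15 \cdot \frac{1}{53} + 14 \left(- \frac{1}{32}\right) \frac{1}{40} = \frac{15}{53} - \frac{7}{640} = \frac{9229}{33920} \approx 0.27208$)
$\left(29 + n\right)^{2} = \left(29 + \frac{9229}{33920}\right)^{2} = \left(\frac{992909}{33920}\right)^{2} = \frac{985868282281}{1150566400}$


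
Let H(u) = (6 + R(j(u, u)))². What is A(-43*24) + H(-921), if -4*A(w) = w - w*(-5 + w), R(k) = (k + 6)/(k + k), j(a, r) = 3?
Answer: 1071441/4 ≈ 2.6786e+5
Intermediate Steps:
R(k) = (6 + k)/(2*k) (R(k) = (6 + k)/((2*k)) = (6 + k)*(1/(2*k)) = (6 + k)/(2*k))
A(w) = -w/4 + w*(-5 + w)/4 (A(w) = -(w - w*(-5 + w))/4 = -w/4 + w*(-5 + w)/4)
H(u) = 225/4 (H(u) = (6 + (½)*(6 + 3)/3)² = (6 + (½)*(⅓)*9)² = (6 + 3/2)² = (15/2)² = 225/4)
A(-43*24) + H(-921) = (-43*24)*(-6 - 43*24)/4 + 225/4 = (¼)*(-1032)*(-6 - 1032) + 225/4 = (¼)*(-1032)*(-1038) + 225/4 = 267804 + 225/4 = 1071441/4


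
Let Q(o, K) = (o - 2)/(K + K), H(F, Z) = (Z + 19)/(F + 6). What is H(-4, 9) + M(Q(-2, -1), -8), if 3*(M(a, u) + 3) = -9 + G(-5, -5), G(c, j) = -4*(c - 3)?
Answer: 56/3 ≈ 18.667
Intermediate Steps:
H(F, Z) = (19 + Z)/(6 + F)
G(c, j) = 12 - 4*c (G(c, j) = -4*(-3 + c) = 12 - 4*c)
Q(o, K) = (-2 + o)/(2*K) (Q(o, K) = (-2 + o)/((2*K)) = (-2 + o)*(1/(2*K)) = (-2 + o)/(2*K))
M(a, u) = 14/3 (M(a, u) = -3 + (-9 + (12 - 4*(-5)))/3 = -3 + (-9 + (12 + 20))/3 = -3 + (-9 + 32)/3 = -3 + (1/3)*23 = -3 + 23/3 = 14/3)
H(-4, 9) + M(Q(-2, -1), -8) = (19 + 9)/(6 - 4) + 14/3 = 28/2 + 14/3 = (1/2)*28 + 14/3 = 14 + 14/3 = 56/3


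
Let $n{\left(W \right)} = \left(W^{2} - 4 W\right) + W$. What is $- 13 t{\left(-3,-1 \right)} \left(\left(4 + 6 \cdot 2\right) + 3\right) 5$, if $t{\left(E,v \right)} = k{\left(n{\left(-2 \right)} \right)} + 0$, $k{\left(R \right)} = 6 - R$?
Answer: $4940$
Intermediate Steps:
$n{\left(W \right)} = W^{2} - 3 W$
$t{\left(E,v \right)} = -4$ ($t{\left(E,v \right)} = \left(6 - - 2 \left(-3 - 2\right)\right) + 0 = \left(6 - \left(-2\right) \left(-5\right)\right) + 0 = \left(6 - 10\right) + 0 = -4 + 0 = -4$)
$- 13 t{\left(-3,-1 \right)} \left(\left(4 + 6 \cdot 2\right) + 3\right) 5 = - 13 - 4 \left(\left(4 + 6 \cdot 2\right) + 3\right) 5 = - 13 - 4 \left(\left(4 + 12\right) + 3\right) 5 = - 13 - 4 \left(16 + 3\right) 5 = - 13 \left(-4\right) 19 \cdot 5 = - 13 \left(\left(-76\right) 5\right) = \left(-13\right) \left(-380\right) = 4940$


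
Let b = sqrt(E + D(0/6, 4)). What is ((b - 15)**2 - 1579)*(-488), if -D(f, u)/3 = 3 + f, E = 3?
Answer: 663680 + 14640*I*sqrt(6) ≈ 6.6368e+5 + 35861.0*I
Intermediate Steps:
D(f, u) = -9 - 3*f (D(f, u) = -3*(3 + f) = -9 - 3*f)
b = I*sqrt(6) (b = sqrt(3 + (-9 - 0/6)) = sqrt(3 + (-9 - 3*0)) = sqrt(3 + (-9 + 0)) = sqrt(3 - 9) = sqrt(-6) = I*sqrt(6) ≈ 2.4495*I)
((b - 15)**2 - 1579)*(-488) = ((I*sqrt(6) - 15)**2 - 1579)*(-488) = ((-15 + I*sqrt(6))**2 - 1579)*(-488) = (-1579 + (-15 + I*sqrt(6))**2)*(-488) = 770552 - 488*(-15 + I*sqrt(6))**2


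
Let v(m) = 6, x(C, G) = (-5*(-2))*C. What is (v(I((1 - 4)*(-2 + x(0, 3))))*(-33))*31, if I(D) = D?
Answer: -6138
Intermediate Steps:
x(C, G) = 10*C
(v(I((1 - 4)*(-2 + x(0, 3))))*(-33))*31 = (6*(-33))*31 = -198*31 = -6138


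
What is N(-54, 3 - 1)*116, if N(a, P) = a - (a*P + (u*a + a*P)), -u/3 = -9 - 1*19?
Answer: 544968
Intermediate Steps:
u = 84 (u = -3*(-9 - 1*19) = -3*(-9 - 19) = -3*(-28) = 84)
N(a, P) = -83*a - 2*P*a (N(a, P) = a - (a*P + (84*a + a*P)) = a - (P*a + (84*a + P*a)) = a - (84*a + 2*P*a) = a + (-84*a - 2*P*a) = -83*a - 2*P*a)
N(-54, 3 - 1)*116 = -1*(-54)*(83 + 2*(3 - 1))*116 = -1*(-54)*(83 + 2*2)*116 = -1*(-54)*(83 + 4)*116 = -1*(-54)*87*116 = 4698*116 = 544968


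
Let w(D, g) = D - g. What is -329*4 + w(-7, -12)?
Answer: -1311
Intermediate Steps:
-329*4 + w(-7, -12) = -329*4 + (-7 - 1*(-12)) = -47*28 + (-7 + 12) = -1316 + 5 = -1311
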